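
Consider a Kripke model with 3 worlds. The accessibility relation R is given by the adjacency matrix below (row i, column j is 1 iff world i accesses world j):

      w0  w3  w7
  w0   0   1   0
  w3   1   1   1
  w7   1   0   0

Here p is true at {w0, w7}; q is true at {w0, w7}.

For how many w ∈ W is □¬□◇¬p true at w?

1

w0: successors {w3}; ¬□◇¬p there: w3:T. ✓
w3: successors {w0, w3, w7}; ¬□◇¬p there: w0:F, w3:T, w7:F. ✗
w7: successors {w0}; ¬□◇¬p there: w0:F. ✗
Satisfying worlds: {w0}.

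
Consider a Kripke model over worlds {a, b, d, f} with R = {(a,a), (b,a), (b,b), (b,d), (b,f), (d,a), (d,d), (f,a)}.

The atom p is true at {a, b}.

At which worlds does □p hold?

{a, f}

a: successors {a}; p there: a:T. ✓
b: successors {a, b, d, f}; p there: a:T, b:T, d:F, f:F. ✗
d: successors {a, d}; p there: a:T, d:F. ✗
f: successors {a}; p there: a:T. ✓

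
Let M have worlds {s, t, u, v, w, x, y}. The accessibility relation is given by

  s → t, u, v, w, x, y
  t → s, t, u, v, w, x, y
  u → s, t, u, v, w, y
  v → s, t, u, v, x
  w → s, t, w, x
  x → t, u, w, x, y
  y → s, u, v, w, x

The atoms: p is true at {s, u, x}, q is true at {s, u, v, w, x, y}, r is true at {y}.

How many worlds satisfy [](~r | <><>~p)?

s: successors {t, u, v, w, x, y}; ~r | <><>~p there: t:T, u:T, v:T, w:T, x:T, y:T. ✓
t: successors {s, t, u, v, w, x, y}; ~r | <><>~p there: s:T, t:T, u:T, v:T, w:T, x:T, y:T. ✓
u: successors {s, t, u, v, w, y}; ~r | <><>~p there: s:T, t:T, u:T, v:T, w:T, y:T. ✓
v: successors {s, t, u, v, x}; ~r | <><>~p there: s:T, t:T, u:T, v:T, x:T. ✓
w: successors {s, t, w, x}; ~r | <><>~p there: s:T, t:T, w:T, x:T. ✓
x: successors {t, u, w, x, y}; ~r | <><>~p there: t:T, u:T, w:T, x:T, y:T. ✓
y: successors {s, u, v, w, x}; ~r | <><>~p there: s:T, u:T, v:T, w:T, x:T. ✓
Satisfying worlds: {s, t, u, v, w, x, y}.

7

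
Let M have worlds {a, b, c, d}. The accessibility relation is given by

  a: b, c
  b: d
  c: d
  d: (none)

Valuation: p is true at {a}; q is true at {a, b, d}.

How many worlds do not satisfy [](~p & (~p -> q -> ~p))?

a: successors {b, c}; ~p & (~p -> q -> ~p) there: b:T, c:T. ✓
b: successors {d}; ~p & (~p -> q -> ~p) there: d:T. ✓
c: successors {d}; ~p & (~p -> q -> ~p) there: d:T. ✓
d: no successors, so [](~p & (~p -> q -> ~p)) holds vacuously. ✓
Satisfying worlds: {a, b, c, d}.
So [](~p & (~p -> q -> ~p)) fails at the other 0 worlds.

0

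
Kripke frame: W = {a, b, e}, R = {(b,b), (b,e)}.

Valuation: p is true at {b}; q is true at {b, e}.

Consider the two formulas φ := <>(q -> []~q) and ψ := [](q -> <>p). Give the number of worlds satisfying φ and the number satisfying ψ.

For <>(q -> []~q):
a: no successors, so <>(q -> []~q) fails. ✗
b: successors {b, e}; q -> []~q there: b:F, e:T. ✓
e: no successors, so <>(q -> []~q) fails. ✗
— 1 world.
For [](q -> <>p):
a: no successors, so [](q -> <>p) holds vacuously. ✓
b: successors {b, e}; q -> <>p there: b:T, e:F. ✗
e: no successors, so [](q -> <>p) holds vacuously. ✓
— 2 worlds.

1 and 2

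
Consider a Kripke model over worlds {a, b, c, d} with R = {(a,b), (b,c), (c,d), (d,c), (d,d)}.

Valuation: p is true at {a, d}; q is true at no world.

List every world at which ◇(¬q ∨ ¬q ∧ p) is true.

{a, b, c, d}

a: successors {b}; ¬q ∨ ¬q ∧ p there: b:T. ✓
b: successors {c}; ¬q ∨ ¬q ∧ p there: c:T. ✓
c: successors {d}; ¬q ∨ ¬q ∧ p there: d:T. ✓
d: successors {c, d}; ¬q ∨ ¬q ∧ p there: c:T, d:T. ✓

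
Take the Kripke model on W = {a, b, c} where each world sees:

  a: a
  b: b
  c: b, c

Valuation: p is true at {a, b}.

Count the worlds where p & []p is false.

1

a: p is T, []p is T. ✓
b: p is T, []p is T. ✓
c: p is F, []p is F. ✗
Satisfying worlds: {a, b}.
So p & []p fails at the other 1 world.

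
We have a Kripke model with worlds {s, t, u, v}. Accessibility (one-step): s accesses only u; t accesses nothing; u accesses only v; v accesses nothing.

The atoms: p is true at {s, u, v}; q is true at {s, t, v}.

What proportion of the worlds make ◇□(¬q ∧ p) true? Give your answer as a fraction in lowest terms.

1/4

s: successors {u}; □(¬q ∧ p) there: u:F. ✗
t: no successors, so ◇□(¬q ∧ p) fails. ✗
u: successors {v}; □(¬q ∧ p) there: v:T. ✓
v: no successors, so ◇□(¬q ∧ p) fails. ✗
That's 1 of 4 worlds, so 1/4.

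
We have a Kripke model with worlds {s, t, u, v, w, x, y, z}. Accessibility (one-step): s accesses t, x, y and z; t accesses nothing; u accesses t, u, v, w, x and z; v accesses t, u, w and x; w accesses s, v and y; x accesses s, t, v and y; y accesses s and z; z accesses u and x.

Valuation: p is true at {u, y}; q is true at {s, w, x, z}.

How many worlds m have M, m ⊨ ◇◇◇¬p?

7

s: successors {t, x, y, z}; ◇◇¬p there: t:F, x:T, y:T, z:T. ✓
t: no successors, so ◇◇◇¬p fails. ✗
u: successors {t, u, v, w, x, z}; ◇◇¬p there: t:F, u:T, v:T, w:T, x:T, z:T. ✓
v: successors {t, u, w, x}; ◇◇¬p there: t:F, u:T, w:T, x:T. ✓
w: successors {s, v, y}; ◇◇¬p there: s:T, v:T, y:T. ✓
x: successors {s, t, v, y}; ◇◇¬p there: s:T, t:F, v:T, y:T. ✓
y: successors {s, z}; ◇◇¬p there: s:T, z:T. ✓
z: successors {u, x}; ◇◇¬p there: u:T, x:T. ✓
Satisfying worlds: {s, u, v, w, x, y, z}.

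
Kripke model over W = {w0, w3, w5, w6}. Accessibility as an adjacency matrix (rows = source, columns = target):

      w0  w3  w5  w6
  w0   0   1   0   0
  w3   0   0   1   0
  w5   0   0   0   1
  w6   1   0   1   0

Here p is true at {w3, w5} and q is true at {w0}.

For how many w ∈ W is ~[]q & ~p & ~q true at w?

w0: ~[]q & ~p is T, ~q is F. ✗
w3: ~[]q & ~p is F, ~q is T. ✗
w5: ~[]q & ~p is F, ~q is T. ✗
w6: ~[]q & ~p is T, ~q is T. ✓
Satisfying worlds: {w6}.

1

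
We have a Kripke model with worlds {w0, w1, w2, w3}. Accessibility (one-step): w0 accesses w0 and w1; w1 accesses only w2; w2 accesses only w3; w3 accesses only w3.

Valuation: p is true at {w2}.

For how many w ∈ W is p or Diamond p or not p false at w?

0

w0: p or Diamond p is F, not p is T. ✓
w1: p or Diamond p is T, not p is T. ✓
w2: p or Diamond p is T, not p is F. ✓
w3: p or Diamond p is F, not p is T. ✓
Satisfying worlds: {w0, w1, w2, w3}.
So p or Diamond p or not p fails at the other 0 worlds.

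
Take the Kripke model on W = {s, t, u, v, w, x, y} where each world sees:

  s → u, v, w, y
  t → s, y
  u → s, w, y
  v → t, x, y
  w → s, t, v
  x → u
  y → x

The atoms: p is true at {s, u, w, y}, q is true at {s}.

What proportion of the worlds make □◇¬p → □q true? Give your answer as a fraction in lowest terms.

s: □◇¬p is F, □q is F. ✓
t: □◇¬p is T, □q is F. ✗
u: □◇¬p is T, □q is F. ✗
v: □◇¬p is F, □q is F. ✓
w: □◇¬p is F, □q is F. ✓
x: □◇¬p is F, □q is F. ✓
y: □◇¬p is F, □q is F. ✓
That's 5 of 7 worlds, so 5/7.

5/7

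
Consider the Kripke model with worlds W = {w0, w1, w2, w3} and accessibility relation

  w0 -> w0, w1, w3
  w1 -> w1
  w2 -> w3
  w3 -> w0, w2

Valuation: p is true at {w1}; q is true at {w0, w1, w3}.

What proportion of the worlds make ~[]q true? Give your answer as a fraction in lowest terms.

w0: []q is T. ✗
w1: []q is T. ✗
w2: []q is T. ✗
w3: []q is F. ✓
That's 1 of 4 worlds, so 1/4.

1/4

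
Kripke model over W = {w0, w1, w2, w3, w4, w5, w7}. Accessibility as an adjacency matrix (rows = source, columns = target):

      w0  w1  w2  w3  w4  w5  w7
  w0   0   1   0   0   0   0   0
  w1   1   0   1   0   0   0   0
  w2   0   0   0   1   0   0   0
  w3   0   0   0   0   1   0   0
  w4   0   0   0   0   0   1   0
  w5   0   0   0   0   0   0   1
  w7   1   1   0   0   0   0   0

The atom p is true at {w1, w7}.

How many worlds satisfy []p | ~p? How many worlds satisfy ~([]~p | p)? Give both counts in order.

5 and 2

For []p | ~p:
w0: []p is T, ~p is T. ✓
w1: []p is F, ~p is F. ✗
w2: []p is F, ~p is T. ✓
w3: []p is F, ~p is T. ✓
w4: []p is F, ~p is T. ✓
w5: []p is T, ~p is T. ✓
w7: []p is F, ~p is F. ✗
— 5 worlds.
For ~([]~p | p):
w0: []~p | p is F. ✓
w1: []~p | p is T. ✗
w2: []~p | p is T. ✗
w3: []~p | p is T. ✗
w4: []~p | p is T. ✗
w5: []~p | p is F. ✓
w7: []~p | p is T. ✗
— 2 worlds.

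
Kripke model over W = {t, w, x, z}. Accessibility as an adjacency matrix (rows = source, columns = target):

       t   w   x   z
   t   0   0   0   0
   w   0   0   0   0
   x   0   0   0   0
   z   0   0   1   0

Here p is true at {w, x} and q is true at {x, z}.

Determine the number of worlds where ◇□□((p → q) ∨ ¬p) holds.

t: no successors, so ◇□□((p → q) ∨ ¬p) fails. ✗
w: no successors, so ◇□□((p → q) ∨ ¬p) fails. ✗
x: no successors, so ◇□□((p → q) ∨ ¬p) fails. ✗
z: successors {x}; □□((p → q) ∨ ¬p) there: x:T. ✓
Satisfying worlds: {z}.

1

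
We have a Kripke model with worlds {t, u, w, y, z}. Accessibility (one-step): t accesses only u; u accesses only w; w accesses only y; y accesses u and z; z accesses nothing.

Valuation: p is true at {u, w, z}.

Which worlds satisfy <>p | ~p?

t: <>p is T, ~p is T. ✓
u: <>p is T, ~p is F. ✓
w: <>p is F, ~p is F. ✗
y: <>p is T, ~p is T. ✓
z: <>p is F, ~p is F. ✗

{t, u, y}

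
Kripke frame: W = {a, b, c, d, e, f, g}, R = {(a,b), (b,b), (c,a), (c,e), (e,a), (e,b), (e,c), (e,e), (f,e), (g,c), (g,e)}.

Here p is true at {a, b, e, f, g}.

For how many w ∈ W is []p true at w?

a: successors {b}; p there: b:T. ✓
b: successors {b}; p there: b:T. ✓
c: successors {a, e}; p there: a:T, e:T. ✓
d: no successors, so []p holds vacuously. ✓
e: successors {a, b, c, e}; p there: a:T, b:T, c:F, e:T. ✗
f: successors {e}; p there: e:T. ✓
g: successors {c, e}; p there: c:F, e:T. ✗
Satisfying worlds: {a, b, c, d, f}.

5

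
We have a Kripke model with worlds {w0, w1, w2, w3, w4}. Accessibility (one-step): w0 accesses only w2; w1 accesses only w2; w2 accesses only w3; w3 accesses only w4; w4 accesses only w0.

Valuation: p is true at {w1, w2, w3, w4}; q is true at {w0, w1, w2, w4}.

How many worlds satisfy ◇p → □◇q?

w0: ◇p is T, □◇q is F. ✗
w1: ◇p is T, □◇q is F. ✗
w2: ◇p is T, □◇q is T. ✓
w3: ◇p is T, □◇q is T. ✓
w4: ◇p is F, □◇q is T. ✓
Satisfying worlds: {w2, w3, w4}.

3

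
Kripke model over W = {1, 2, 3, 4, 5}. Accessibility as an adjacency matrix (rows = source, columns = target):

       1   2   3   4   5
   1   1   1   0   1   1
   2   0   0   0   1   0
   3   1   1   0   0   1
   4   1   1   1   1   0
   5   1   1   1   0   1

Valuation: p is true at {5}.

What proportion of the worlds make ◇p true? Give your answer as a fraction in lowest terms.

1: successors {1, 2, 4, 5}; p there: 1:F, 2:F, 4:F, 5:T. ✓
2: successors {4}; p there: 4:F. ✗
3: successors {1, 2, 5}; p there: 1:F, 2:F, 5:T. ✓
4: successors {1, 2, 3, 4}; p there: 1:F, 2:F, 3:F, 4:F. ✗
5: successors {1, 2, 3, 5}; p there: 1:F, 2:F, 3:F, 5:T. ✓
That's 3 of 5 worlds, so 3/5.

3/5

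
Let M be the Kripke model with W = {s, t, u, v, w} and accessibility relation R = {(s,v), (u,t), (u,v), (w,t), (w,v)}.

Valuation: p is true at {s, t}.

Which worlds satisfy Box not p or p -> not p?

{u, v, w}

s: Box not p or p is T, not p is F. ✗
t: Box not p or p is T, not p is F. ✗
u: Box not p or p is F, not p is T. ✓
v: Box not p or p is T, not p is T. ✓
w: Box not p or p is F, not p is T. ✓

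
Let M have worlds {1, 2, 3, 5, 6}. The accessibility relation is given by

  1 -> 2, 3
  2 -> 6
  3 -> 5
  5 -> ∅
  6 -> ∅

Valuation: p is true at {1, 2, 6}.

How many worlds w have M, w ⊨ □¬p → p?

3

1: □¬p is F, p is T. ✓
2: □¬p is F, p is T. ✓
3: □¬p is T, p is F. ✗
5: □¬p is T, p is F. ✗
6: □¬p is T, p is T. ✓
Satisfying worlds: {1, 2, 6}.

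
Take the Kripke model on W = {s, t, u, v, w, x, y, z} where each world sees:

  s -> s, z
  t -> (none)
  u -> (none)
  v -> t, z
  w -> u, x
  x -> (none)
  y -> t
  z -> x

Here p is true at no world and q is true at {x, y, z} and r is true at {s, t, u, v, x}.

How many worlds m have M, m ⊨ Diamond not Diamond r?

4

s: successors {s, z}; not Diamond r there: s:F, z:F. ✗
t: no successors, so Diamond not Diamond r fails. ✗
u: no successors, so Diamond not Diamond r fails. ✗
v: successors {t, z}; not Diamond r there: t:T, z:F. ✓
w: successors {u, x}; not Diamond r there: u:T, x:T. ✓
x: no successors, so Diamond not Diamond r fails. ✗
y: successors {t}; not Diamond r there: t:T. ✓
z: successors {x}; not Diamond r there: x:T. ✓
Satisfying worlds: {v, w, y, z}.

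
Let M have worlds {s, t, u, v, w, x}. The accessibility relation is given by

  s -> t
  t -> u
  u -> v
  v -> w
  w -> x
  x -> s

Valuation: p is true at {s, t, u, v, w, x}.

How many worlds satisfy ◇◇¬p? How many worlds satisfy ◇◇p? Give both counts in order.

For ◇◇¬p:
s: successors {t}; ◇¬p there: t:F. ✗
t: successors {u}; ◇¬p there: u:F. ✗
u: successors {v}; ◇¬p there: v:F. ✗
v: successors {w}; ◇¬p there: w:F. ✗
w: successors {x}; ◇¬p there: x:F. ✗
x: successors {s}; ◇¬p there: s:F. ✗
— 0 worlds.
For ◇◇p:
s: successors {t}; ◇p there: t:T. ✓
t: successors {u}; ◇p there: u:T. ✓
u: successors {v}; ◇p there: v:T. ✓
v: successors {w}; ◇p there: w:T. ✓
w: successors {x}; ◇p there: x:T. ✓
x: successors {s}; ◇p there: s:T. ✓
— 6 worlds.

0 and 6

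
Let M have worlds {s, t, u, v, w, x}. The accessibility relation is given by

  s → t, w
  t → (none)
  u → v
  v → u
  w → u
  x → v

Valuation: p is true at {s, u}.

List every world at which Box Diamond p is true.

s: successors {t, w}; Diamond p there: t:F, w:T. ✗
t: no successors, so Box Diamond p holds vacuously. ✓
u: successors {v}; Diamond p there: v:T. ✓
v: successors {u}; Diamond p there: u:F. ✗
w: successors {u}; Diamond p there: u:F. ✗
x: successors {v}; Diamond p there: v:T. ✓

{t, u, x}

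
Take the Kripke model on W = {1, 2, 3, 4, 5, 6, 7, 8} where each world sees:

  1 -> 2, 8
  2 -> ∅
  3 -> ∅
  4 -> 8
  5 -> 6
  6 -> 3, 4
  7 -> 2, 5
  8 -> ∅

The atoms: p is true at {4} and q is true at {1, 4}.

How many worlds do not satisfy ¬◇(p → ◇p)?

1: ◇(p → ◇p) is T. ✗
2: ◇(p → ◇p) is F. ✓
3: ◇(p → ◇p) is F. ✓
4: ◇(p → ◇p) is T. ✗
5: ◇(p → ◇p) is T. ✗
6: ◇(p → ◇p) is T. ✗
7: ◇(p → ◇p) is T. ✗
8: ◇(p → ◇p) is F. ✓
Satisfying worlds: {2, 3, 8}.
So ¬◇(p → ◇p) fails at the other 5 worlds.

5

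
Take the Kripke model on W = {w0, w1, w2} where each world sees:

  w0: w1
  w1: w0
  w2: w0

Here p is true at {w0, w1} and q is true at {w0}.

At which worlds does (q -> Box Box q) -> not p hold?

w0: q -> Box Box q is T, not p is F. ✗
w1: q -> Box Box q is T, not p is F. ✗
w2: q -> Box Box q is T, not p is T. ✓

{w2}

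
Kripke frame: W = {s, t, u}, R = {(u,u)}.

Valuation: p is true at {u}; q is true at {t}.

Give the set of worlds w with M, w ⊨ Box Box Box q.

{s, t}

s: no successors, so Box Box Box q holds vacuously. ✓
t: no successors, so Box Box Box q holds vacuously. ✓
u: successors {u}; Box Box q there: u:F. ✗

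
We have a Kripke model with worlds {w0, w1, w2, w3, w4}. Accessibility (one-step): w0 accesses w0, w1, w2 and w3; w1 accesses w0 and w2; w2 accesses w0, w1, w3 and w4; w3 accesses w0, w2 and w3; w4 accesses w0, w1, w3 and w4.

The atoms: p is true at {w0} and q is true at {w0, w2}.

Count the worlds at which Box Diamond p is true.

5

w0: successors {w0, w1, w2, w3}; Diamond p there: w0:T, w1:T, w2:T, w3:T. ✓
w1: successors {w0, w2}; Diamond p there: w0:T, w2:T. ✓
w2: successors {w0, w1, w3, w4}; Diamond p there: w0:T, w1:T, w3:T, w4:T. ✓
w3: successors {w0, w2, w3}; Diamond p there: w0:T, w2:T, w3:T. ✓
w4: successors {w0, w1, w3, w4}; Diamond p there: w0:T, w1:T, w3:T, w4:T. ✓
Satisfying worlds: {w0, w1, w2, w3, w4}.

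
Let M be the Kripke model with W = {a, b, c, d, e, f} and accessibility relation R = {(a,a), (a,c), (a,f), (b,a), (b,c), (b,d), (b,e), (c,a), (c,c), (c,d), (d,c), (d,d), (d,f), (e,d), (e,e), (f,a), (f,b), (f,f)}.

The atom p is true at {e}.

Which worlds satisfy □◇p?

a: successors {a, c, f}; ◇p there: a:F, c:F, f:F. ✗
b: successors {a, c, d, e}; ◇p there: a:F, c:F, d:F, e:T. ✗
c: successors {a, c, d}; ◇p there: a:F, c:F, d:F. ✗
d: successors {c, d, f}; ◇p there: c:F, d:F, f:F. ✗
e: successors {d, e}; ◇p there: d:F, e:T. ✗
f: successors {a, b, f}; ◇p there: a:F, b:T, f:F. ✗

∅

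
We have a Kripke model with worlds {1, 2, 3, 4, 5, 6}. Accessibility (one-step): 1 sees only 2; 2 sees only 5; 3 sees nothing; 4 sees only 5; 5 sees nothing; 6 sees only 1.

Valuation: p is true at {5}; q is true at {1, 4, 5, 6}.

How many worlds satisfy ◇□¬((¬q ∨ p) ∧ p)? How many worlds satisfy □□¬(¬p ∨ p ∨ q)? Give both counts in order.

For ◇□¬((¬q ∨ p) ∧ p):
1: successors {2}; □¬((¬q ∨ p) ∧ p) there: 2:F. ✗
2: successors {5}; □¬((¬q ∨ p) ∧ p) there: 5:T. ✓
3: no successors, so ◇□¬((¬q ∨ p) ∧ p) fails. ✗
4: successors {5}; □¬((¬q ∨ p) ∧ p) there: 5:T. ✓
5: no successors, so ◇□¬((¬q ∨ p) ∧ p) fails. ✗
6: successors {1}; □¬((¬q ∨ p) ∧ p) there: 1:T. ✓
— 3 worlds.
For □□¬(¬p ∨ p ∨ q):
1: successors {2}; □¬(¬p ∨ p ∨ q) there: 2:F. ✗
2: successors {5}; □¬(¬p ∨ p ∨ q) there: 5:T. ✓
3: no successors, so □□¬(¬p ∨ p ∨ q) holds vacuously. ✓
4: successors {5}; □¬(¬p ∨ p ∨ q) there: 5:T. ✓
5: no successors, so □□¬(¬p ∨ p ∨ q) holds vacuously. ✓
6: successors {1}; □¬(¬p ∨ p ∨ q) there: 1:F. ✗
— 4 worlds.

3 and 4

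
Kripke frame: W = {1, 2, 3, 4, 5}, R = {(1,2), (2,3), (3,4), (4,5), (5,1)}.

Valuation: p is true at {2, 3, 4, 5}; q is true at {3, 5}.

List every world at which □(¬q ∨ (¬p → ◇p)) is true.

{1, 2, 3, 4, 5}

1: successors {2}; ¬q ∨ (¬p → ◇p) there: 2:T. ✓
2: successors {3}; ¬q ∨ (¬p → ◇p) there: 3:T. ✓
3: successors {4}; ¬q ∨ (¬p → ◇p) there: 4:T. ✓
4: successors {5}; ¬q ∨ (¬p → ◇p) there: 5:T. ✓
5: successors {1}; ¬q ∨ (¬p → ◇p) there: 1:T. ✓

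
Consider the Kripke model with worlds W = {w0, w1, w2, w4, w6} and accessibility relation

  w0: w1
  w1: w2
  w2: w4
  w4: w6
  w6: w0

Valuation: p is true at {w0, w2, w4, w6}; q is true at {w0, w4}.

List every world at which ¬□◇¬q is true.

w0: □◇¬q is T. ✗
w1: □◇¬q is F. ✓
w2: □◇¬q is T. ✗
w4: □◇¬q is F. ✓
w6: □◇¬q is T. ✗

{w1, w4}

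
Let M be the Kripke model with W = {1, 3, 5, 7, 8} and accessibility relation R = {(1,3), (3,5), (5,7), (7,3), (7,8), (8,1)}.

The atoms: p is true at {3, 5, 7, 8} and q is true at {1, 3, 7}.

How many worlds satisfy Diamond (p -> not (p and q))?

1: successors {3}; p -> not (p and q) there: 3:F. ✗
3: successors {5}; p -> not (p and q) there: 5:T. ✓
5: successors {7}; p -> not (p and q) there: 7:F. ✗
7: successors {3, 8}; p -> not (p and q) there: 3:F, 8:T. ✓
8: successors {1}; p -> not (p and q) there: 1:T. ✓
Satisfying worlds: {3, 7, 8}.

3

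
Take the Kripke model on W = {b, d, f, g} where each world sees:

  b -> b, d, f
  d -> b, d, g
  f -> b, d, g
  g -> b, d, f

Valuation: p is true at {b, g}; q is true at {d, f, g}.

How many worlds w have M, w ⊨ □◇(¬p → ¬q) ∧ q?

3

b: □◇(¬p → ¬q) is T, q is F. ✗
d: □◇(¬p → ¬q) is T, q is T. ✓
f: □◇(¬p → ¬q) is T, q is T. ✓
g: □◇(¬p → ¬q) is T, q is T. ✓
Satisfying worlds: {d, f, g}.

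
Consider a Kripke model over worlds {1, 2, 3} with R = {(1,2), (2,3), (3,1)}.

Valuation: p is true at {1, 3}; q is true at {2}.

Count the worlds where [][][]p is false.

1: successors {2}; [][]p there: 2:T. ✓
2: successors {3}; [][]p there: 3:F. ✗
3: successors {1}; [][]p there: 1:T. ✓
Satisfying worlds: {1, 3}.
So [][][]p fails at the other 1 world.

1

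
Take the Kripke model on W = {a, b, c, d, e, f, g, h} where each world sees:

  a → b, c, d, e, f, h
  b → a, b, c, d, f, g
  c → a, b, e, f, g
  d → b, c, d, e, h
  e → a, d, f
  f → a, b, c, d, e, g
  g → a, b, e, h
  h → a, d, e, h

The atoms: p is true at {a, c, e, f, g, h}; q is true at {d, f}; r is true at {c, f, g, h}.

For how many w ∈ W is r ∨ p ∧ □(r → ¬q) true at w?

a: r is F, p ∧ □(r → ¬q) is F. ✗
b: r is F, p ∧ □(r → ¬q) is F. ✗
c: r is T, p ∧ □(r → ¬q) is F. ✓
d: r is F, p ∧ □(r → ¬q) is F. ✗
e: r is F, p ∧ □(r → ¬q) is F. ✗
f: r is T, p ∧ □(r → ¬q) is T. ✓
g: r is T, p ∧ □(r → ¬q) is T. ✓
h: r is T, p ∧ □(r → ¬q) is T. ✓
Satisfying worlds: {c, f, g, h}.

4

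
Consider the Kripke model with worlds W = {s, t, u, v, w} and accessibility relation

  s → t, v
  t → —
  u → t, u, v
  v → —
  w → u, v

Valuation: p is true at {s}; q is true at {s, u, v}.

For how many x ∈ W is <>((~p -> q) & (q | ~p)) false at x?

s: successors {t, v}; (~p -> q) & (q | ~p) there: t:F, v:T. ✓
t: no successors, so <>((~p -> q) & (q | ~p)) fails. ✗
u: successors {t, u, v}; (~p -> q) & (q | ~p) there: t:F, u:T, v:T. ✓
v: no successors, so <>((~p -> q) & (q | ~p)) fails. ✗
w: successors {u, v}; (~p -> q) & (q | ~p) there: u:T, v:T. ✓
Satisfying worlds: {s, u, w}.
So <>((~p -> q) & (q | ~p)) fails at the other 2 worlds.

2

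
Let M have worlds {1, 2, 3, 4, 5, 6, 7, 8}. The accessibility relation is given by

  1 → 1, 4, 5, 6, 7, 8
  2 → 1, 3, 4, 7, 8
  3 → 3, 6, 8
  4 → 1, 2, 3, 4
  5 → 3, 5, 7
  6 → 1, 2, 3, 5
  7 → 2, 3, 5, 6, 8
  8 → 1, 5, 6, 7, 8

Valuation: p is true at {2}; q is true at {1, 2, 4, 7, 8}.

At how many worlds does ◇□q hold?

0

1: successors {1, 4, 5, 6, 7, 8}; □q there: 1:F, 4:F, 5:F, 6:F, 7:F, 8:F. ✗
2: successors {1, 3, 4, 7, 8}; □q there: 1:F, 3:F, 4:F, 7:F, 8:F. ✗
3: successors {3, 6, 8}; □q there: 3:F, 6:F, 8:F. ✗
4: successors {1, 2, 3, 4}; □q there: 1:F, 2:F, 3:F, 4:F. ✗
5: successors {3, 5, 7}; □q there: 3:F, 5:F, 7:F. ✗
6: successors {1, 2, 3, 5}; □q there: 1:F, 2:F, 3:F, 5:F. ✗
7: successors {2, 3, 5, 6, 8}; □q there: 2:F, 3:F, 5:F, 6:F, 8:F. ✗
8: successors {1, 5, 6, 7, 8}; □q there: 1:F, 5:F, 6:F, 7:F, 8:F. ✗
Satisfying worlds: ∅.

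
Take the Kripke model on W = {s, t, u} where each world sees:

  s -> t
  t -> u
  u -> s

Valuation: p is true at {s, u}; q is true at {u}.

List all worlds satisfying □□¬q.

{t, u}

s: successors {t}; □¬q there: t:F. ✗
t: successors {u}; □¬q there: u:T. ✓
u: successors {s}; □¬q there: s:T. ✓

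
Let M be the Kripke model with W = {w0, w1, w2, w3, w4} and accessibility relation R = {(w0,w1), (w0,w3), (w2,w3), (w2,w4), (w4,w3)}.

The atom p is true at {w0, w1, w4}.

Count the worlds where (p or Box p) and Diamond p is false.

w0: p or Box p is T, Diamond p is T. ✓
w1: p or Box p is T, Diamond p is F. ✗
w2: p or Box p is F, Diamond p is T. ✗
w3: p or Box p is T, Diamond p is F. ✗
w4: p or Box p is T, Diamond p is F. ✗
Satisfying worlds: {w0}.
So (p or Box p) and Diamond p fails at the other 4 worlds.

4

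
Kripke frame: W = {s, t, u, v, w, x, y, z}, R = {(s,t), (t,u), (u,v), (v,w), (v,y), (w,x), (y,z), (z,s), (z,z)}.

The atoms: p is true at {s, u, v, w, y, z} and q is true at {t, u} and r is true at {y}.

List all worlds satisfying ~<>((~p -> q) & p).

s: <>((~p -> q) & p) is F. ✓
t: <>((~p -> q) & p) is T. ✗
u: <>((~p -> q) & p) is T. ✗
v: <>((~p -> q) & p) is T. ✗
w: <>((~p -> q) & p) is F. ✓
x: <>((~p -> q) & p) is F. ✓
y: <>((~p -> q) & p) is T. ✗
z: <>((~p -> q) & p) is T. ✗

{s, w, x}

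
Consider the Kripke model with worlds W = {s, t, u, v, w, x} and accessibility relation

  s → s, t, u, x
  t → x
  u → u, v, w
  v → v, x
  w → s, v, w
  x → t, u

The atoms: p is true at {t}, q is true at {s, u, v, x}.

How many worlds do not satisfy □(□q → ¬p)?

s: successors {s, t, u, x}; □q → ¬p there: s:T, t:F, u:T, x:T. ✗
t: successors {x}; □q → ¬p there: x:T. ✓
u: successors {u, v, w}; □q → ¬p there: u:T, v:T, w:T. ✓
v: successors {v, x}; □q → ¬p there: v:T, x:T. ✓
w: successors {s, v, w}; □q → ¬p there: s:T, v:T, w:T. ✓
x: successors {t, u}; □q → ¬p there: t:F, u:T. ✗
Satisfying worlds: {t, u, v, w}.
So □(□q → ¬p) fails at the other 2 worlds.

2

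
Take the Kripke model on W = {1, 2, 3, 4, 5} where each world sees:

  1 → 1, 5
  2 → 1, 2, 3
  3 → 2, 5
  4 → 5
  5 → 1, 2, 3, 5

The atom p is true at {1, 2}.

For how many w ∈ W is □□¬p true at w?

1: successors {1, 5}; □¬p there: 1:F, 5:F. ✗
2: successors {1, 2, 3}; □¬p there: 1:F, 2:F, 3:F. ✗
3: successors {2, 5}; □¬p there: 2:F, 5:F. ✗
4: successors {5}; □¬p there: 5:F. ✗
5: successors {1, 2, 3, 5}; □¬p there: 1:F, 2:F, 3:F, 5:F. ✗
Satisfying worlds: ∅.

0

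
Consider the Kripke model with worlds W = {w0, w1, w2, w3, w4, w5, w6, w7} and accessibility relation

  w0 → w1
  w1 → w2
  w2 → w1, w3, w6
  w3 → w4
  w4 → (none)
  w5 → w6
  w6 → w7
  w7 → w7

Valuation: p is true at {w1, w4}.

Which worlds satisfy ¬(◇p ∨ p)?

{w5, w6, w7}

w0: ◇p ∨ p is T. ✗
w1: ◇p ∨ p is T. ✗
w2: ◇p ∨ p is T. ✗
w3: ◇p ∨ p is T. ✗
w4: ◇p ∨ p is T. ✗
w5: ◇p ∨ p is F. ✓
w6: ◇p ∨ p is F. ✓
w7: ◇p ∨ p is F. ✓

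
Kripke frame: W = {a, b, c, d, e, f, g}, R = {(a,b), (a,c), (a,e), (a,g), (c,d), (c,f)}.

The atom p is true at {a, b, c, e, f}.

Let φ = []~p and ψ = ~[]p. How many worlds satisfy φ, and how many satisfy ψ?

For []~p:
a: successors {b, c, e, g}; ~p there: b:F, c:F, e:F, g:T. ✗
b: no successors, so []~p holds vacuously. ✓
c: successors {d, f}; ~p there: d:T, f:F. ✗
d: no successors, so []~p holds vacuously. ✓
e: no successors, so []~p holds vacuously. ✓
f: no successors, so []~p holds vacuously. ✓
g: no successors, so []~p holds vacuously. ✓
— 5 worlds.
For ~[]p:
a: []p is F. ✓
b: []p is T. ✗
c: []p is F. ✓
d: []p is T. ✗
e: []p is T. ✗
f: []p is T. ✗
g: []p is T. ✗
— 2 worlds.

5 and 2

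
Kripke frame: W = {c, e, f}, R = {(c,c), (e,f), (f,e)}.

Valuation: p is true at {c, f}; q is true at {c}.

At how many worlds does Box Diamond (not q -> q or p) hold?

c: successors {c}; Diamond (not q -> q or p) there: c:T. ✓
e: successors {f}; Diamond (not q -> q or p) there: f:F. ✗
f: successors {e}; Diamond (not q -> q or p) there: e:T. ✓
Satisfying worlds: {c, f}.

2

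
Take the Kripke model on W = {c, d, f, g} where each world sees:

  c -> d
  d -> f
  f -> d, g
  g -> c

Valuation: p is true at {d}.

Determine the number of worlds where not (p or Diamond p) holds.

1

c: p or Diamond p is T. ✗
d: p or Diamond p is T. ✗
f: p or Diamond p is T. ✗
g: p or Diamond p is F. ✓
Satisfying worlds: {g}.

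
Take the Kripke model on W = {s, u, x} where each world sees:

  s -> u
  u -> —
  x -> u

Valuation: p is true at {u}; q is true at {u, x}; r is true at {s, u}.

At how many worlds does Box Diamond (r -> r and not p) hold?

s: successors {u}; Diamond (r -> r and not p) there: u:F. ✗
u: no successors, so Box Diamond (r -> r and not p) holds vacuously. ✓
x: successors {u}; Diamond (r -> r and not p) there: u:F. ✗
Satisfying worlds: {u}.

1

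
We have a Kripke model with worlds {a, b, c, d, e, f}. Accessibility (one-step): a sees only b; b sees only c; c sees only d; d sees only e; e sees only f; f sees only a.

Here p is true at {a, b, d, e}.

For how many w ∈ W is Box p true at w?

4

a: successors {b}; p there: b:T. ✓
b: successors {c}; p there: c:F. ✗
c: successors {d}; p there: d:T. ✓
d: successors {e}; p there: e:T. ✓
e: successors {f}; p there: f:F. ✗
f: successors {a}; p there: a:T. ✓
Satisfying worlds: {a, c, d, f}.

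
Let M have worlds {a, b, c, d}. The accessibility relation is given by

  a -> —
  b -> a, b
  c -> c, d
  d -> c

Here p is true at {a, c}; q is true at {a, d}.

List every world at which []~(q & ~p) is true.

a: no successors, so []~(q & ~p) holds vacuously. ✓
b: successors {a, b}; ~(q & ~p) there: a:T, b:T. ✓
c: successors {c, d}; ~(q & ~p) there: c:T, d:F. ✗
d: successors {c}; ~(q & ~p) there: c:T. ✓

{a, b, d}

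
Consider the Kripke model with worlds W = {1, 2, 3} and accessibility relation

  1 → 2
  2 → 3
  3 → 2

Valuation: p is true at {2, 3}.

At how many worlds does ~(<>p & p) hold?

1: <>p & p is F. ✓
2: <>p & p is T. ✗
3: <>p & p is T. ✗
Satisfying worlds: {1}.

1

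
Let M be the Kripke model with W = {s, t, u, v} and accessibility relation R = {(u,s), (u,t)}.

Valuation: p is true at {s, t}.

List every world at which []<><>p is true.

{s, t, v}

s: no successors, so []<><>p holds vacuously. ✓
t: no successors, so []<><>p holds vacuously. ✓
u: successors {s, t}; <><>p there: s:F, t:F. ✗
v: no successors, so []<><>p holds vacuously. ✓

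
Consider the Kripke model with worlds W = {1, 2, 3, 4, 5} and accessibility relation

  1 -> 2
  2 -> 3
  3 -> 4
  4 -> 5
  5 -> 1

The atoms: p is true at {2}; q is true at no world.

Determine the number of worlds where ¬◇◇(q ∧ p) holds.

5

1: ◇◇(q ∧ p) is F. ✓
2: ◇◇(q ∧ p) is F. ✓
3: ◇◇(q ∧ p) is F. ✓
4: ◇◇(q ∧ p) is F. ✓
5: ◇◇(q ∧ p) is F. ✓
Satisfying worlds: {1, 2, 3, 4, 5}.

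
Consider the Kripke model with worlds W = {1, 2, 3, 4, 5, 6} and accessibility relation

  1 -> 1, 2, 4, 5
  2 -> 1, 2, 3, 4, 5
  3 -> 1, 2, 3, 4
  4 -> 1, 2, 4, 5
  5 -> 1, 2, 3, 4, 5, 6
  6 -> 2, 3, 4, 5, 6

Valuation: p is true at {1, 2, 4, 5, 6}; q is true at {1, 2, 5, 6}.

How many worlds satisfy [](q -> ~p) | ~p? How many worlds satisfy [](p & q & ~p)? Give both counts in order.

1 and 0

For [](q -> ~p) | ~p:
1: [](q -> ~p) is F, ~p is F. ✗
2: [](q -> ~p) is F, ~p is F. ✗
3: [](q -> ~p) is F, ~p is T. ✓
4: [](q -> ~p) is F, ~p is F. ✗
5: [](q -> ~p) is F, ~p is F. ✗
6: [](q -> ~p) is F, ~p is F. ✗
— 1 world.
For [](p & q & ~p):
1: successors {1, 2, 4, 5}; p & q & ~p there: 1:F, 2:F, 4:F, 5:F. ✗
2: successors {1, 2, 3, 4, 5}; p & q & ~p there: 1:F, 2:F, 3:F, 4:F, 5:F. ✗
3: successors {1, 2, 3, 4}; p & q & ~p there: 1:F, 2:F, 3:F, 4:F. ✗
4: successors {1, 2, 4, 5}; p & q & ~p there: 1:F, 2:F, 4:F, 5:F. ✗
5: successors {1, 2, 3, 4, 5, 6}; p & q & ~p there: 1:F, 2:F, 3:F, 4:F, 5:F, 6:F. ✗
6: successors {2, 3, 4, 5, 6}; p & q & ~p there: 2:F, 3:F, 4:F, 5:F, 6:F. ✗
— 0 worlds.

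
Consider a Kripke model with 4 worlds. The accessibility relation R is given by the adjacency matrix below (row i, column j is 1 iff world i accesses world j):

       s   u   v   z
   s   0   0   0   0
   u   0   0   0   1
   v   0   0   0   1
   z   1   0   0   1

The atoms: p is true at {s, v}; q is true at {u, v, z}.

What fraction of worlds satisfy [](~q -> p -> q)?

3/4

s: no successors, so [](~q -> p -> q) holds vacuously. ✓
u: successors {z}; ~q -> p -> q there: z:T. ✓
v: successors {z}; ~q -> p -> q there: z:T. ✓
z: successors {s, z}; ~q -> p -> q there: s:F, z:T. ✗
That's 3 of 4 worlds, so 3/4.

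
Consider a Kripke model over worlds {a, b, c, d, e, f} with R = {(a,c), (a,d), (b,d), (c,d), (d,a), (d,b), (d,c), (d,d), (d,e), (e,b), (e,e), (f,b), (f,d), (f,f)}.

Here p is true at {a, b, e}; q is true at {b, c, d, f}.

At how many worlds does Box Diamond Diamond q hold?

a: successors {c, d}; Diamond Diamond q there: c:T, d:T. ✓
b: successors {d}; Diamond Diamond q there: d:T. ✓
c: successors {d}; Diamond Diamond q there: d:T. ✓
d: successors {a, b, c, d, e}; Diamond Diamond q there: a:T, b:T, c:T, d:T, e:T. ✓
e: successors {b, e}; Diamond Diamond q there: b:T, e:T. ✓
f: successors {b, d, f}; Diamond Diamond q there: b:T, d:T, f:T. ✓
Satisfying worlds: {a, b, c, d, e, f}.

6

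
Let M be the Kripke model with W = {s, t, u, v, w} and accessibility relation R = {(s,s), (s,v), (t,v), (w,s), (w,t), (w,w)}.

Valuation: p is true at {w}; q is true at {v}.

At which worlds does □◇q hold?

s: successors {s, v}; ◇q there: s:T, v:F. ✗
t: successors {v}; ◇q there: v:F. ✗
u: no successors, so □◇q holds vacuously. ✓
v: no successors, so □◇q holds vacuously. ✓
w: successors {s, t, w}; ◇q there: s:T, t:T, w:F. ✗

{u, v}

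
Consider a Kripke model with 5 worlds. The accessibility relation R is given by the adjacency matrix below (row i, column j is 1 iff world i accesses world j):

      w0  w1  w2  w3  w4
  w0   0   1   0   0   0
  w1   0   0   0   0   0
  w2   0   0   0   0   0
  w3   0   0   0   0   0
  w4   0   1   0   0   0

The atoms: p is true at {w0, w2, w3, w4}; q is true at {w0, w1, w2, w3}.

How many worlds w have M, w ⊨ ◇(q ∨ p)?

w0: successors {w1}; q ∨ p there: w1:T. ✓
w1: no successors, so ◇(q ∨ p) fails. ✗
w2: no successors, so ◇(q ∨ p) fails. ✗
w3: no successors, so ◇(q ∨ p) fails. ✗
w4: successors {w1}; q ∨ p there: w1:T. ✓
Satisfying worlds: {w0, w4}.

2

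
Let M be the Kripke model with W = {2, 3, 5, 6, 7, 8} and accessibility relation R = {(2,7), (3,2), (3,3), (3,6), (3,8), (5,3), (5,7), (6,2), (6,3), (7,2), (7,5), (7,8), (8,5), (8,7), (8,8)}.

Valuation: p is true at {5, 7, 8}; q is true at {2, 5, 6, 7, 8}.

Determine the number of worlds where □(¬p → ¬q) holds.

2: successors {7}; ¬p → ¬q there: 7:T. ✓
3: successors {2, 3, 6, 8}; ¬p → ¬q there: 2:F, 3:T, 6:F, 8:T. ✗
5: successors {3, 7}; ¬p → ¬q there: 3:T, 7:T. ✓
6: successors {2, 3}; ¬p → ¬q there: 2:F, 3:T. ✗
7: successors {2, 5, 8}; ¬p → ¬q there: 2:F, 5:T, 8:T. ✗
8: successors {5, 7, 8}; ¬p → ¬q there: 5:T, 7:T, 8:T. ✓
Satisfying worlds: {2, 5, 8}.

3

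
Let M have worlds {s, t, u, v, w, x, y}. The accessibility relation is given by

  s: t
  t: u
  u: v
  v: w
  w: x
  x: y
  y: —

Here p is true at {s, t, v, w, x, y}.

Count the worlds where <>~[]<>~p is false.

2

s: successors {t}; ~[]<>~p there: t:T. ✓
t: successors {u}; ~[]<>~p there: u:T. ✓
u: successors {v}; ~[]<>~p there: v:T. ✓
v: successors {w}; ~[]<>~p there: w:T. ✓
w: successors {x}; ~[]<>~p there: x:T. ✓
x: successors {y}; ~[]<>~p there: y:F. ✗
y: no successors, so <>~[]<>~p fails. ✗
Satisfying worlds: {s, t, u, v, w}.
So <>~[]<>~p fails at the other 2 worlds.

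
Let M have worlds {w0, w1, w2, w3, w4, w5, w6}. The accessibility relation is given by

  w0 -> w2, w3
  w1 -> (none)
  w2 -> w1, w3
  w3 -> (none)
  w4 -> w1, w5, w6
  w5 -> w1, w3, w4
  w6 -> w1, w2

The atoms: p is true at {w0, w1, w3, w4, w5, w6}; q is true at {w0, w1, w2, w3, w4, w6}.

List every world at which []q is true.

w0: successors {w2, w3}; q there: w2:T, w3:T. ✓
w1: no successors, so []q holds vacuously. ✓
w2: successors {w1, w3}; q there: w1:T, w3:T. ✓
w3: no successors, so []q holds vacuously. ✓
w4: successors {w1, w5, w6}; q there: w1:T, w5:F, w6:T. ✗
w5: successors {w1, w3, w4}; q there: w1:T, w3:T, w4:T. ✓
w6: successors {w1, w2}; q there: w1:T, w2:T. ✓

{w0, w1, w2, w3, w5, w6}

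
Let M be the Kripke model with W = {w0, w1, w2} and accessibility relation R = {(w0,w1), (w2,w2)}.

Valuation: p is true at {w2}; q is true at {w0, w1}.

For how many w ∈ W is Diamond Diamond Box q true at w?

0

w0: successors {w1}; Diamond Box q there: w1:F. ✗
w1: no successors, so Diamond Diamond Box q fails. ✗
w2: successors {w2}; Diamond Box q there: w2:F. ✗
Satisfying worlds: ∅.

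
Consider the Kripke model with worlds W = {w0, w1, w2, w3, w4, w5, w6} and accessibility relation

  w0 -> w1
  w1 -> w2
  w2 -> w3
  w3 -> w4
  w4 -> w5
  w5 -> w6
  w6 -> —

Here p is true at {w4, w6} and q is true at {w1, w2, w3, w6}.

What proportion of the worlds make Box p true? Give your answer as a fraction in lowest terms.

w0: successors {w1}; p there: w1:F. ✗
w1: successors {w2}; p there: w2:F. ✗
w2: successors {w3}; p there: w3:F. ✗
w3: successors {w4}; p there: w4:T. ✓
w4: successors {w5}; p there: w5:F. ✗
w5: successors {w6}; p there: w6:T. ✓
w6: no successors, so Box p holds vacuously. ✓
That's 3 of 7 worlds, so 3/7.

3/7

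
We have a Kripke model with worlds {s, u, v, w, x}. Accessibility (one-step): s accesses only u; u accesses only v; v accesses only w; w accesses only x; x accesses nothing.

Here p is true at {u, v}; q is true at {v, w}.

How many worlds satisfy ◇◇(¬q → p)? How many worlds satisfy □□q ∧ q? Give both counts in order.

For ◇◇(¬q → p):
s: successors {u}; ◇(¬q → p) there: u:T. ✓
u: successors {v}; ◇(¬q → p) there: v:T. ✓
v: successors {w}; ◇(¬q → p) there: w:F. ✗
w: successors {x}; ◇(¬q → p) there: x:F. ✗
x: no successors, so ◇◇(¬q → p) fails. ✗
— 2 worlds.
For □□q ∧ q:
s: □□q is T, q is F. ✗
u: □□q is T, q is F. ✗
v: □□q is F, q is T. ✗
w: □□q is T, q is T. ✓
x: □□q is T, q is F. ✗
— 1 world.

2 and 1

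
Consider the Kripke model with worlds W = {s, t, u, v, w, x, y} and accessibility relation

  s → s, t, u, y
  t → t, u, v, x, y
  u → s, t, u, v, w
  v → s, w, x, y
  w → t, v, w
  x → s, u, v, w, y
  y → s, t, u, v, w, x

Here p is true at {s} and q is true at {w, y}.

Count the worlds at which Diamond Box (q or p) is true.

s: successors {s, t, u, y}; Box (q or p) there: s:F, t:F, u:F, y:F. ✗
t: successors {t, u, v, x, y}; Box (q or p) there: t:F, u:F, v:F, x:F, y:F. ✗
u: successors {s, t, u, v, w}; Box (q or p) there: s:F, t:F, u:F, v:F, w:F. ✗
v: successors {s, w, x, y}; Box (q or p) there: s:F, w:F, x:F, y:F. ✗
w: successors {t, v, w}; Box (q or p) there: t:F, v:F, w:F. ✗
x: successors {s, u, v, w, y}; Box (q or p) there: s:F, u:F, v:F, w:F, y:F. ✗
y: successors {s, t, u, v, w, x}; Box (q or p) there: s:F, t:F, u:F, v:F, w:F, x:F. ✗
Satisfying worlds: ∅.

0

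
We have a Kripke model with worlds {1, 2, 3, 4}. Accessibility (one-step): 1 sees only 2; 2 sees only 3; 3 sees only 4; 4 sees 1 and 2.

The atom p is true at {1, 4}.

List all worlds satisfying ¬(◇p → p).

1: ◇p → p is T. ✗
2: ◇p → p is T. ✗
3: ◇p → p is F. ✓
4: ◇p → p is T. ✗

{3}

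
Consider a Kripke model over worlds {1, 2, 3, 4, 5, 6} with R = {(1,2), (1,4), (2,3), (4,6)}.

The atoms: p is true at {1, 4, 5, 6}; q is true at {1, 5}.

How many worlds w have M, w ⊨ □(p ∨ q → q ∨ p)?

6

1: successors {2, 4}; p ∨ q → q ∨ p there: 2:T, 4:T. ✓
2: successors {3}; p ∨ q → q ∨ p there: 3:T. ✓
3: no successors, so □(p ∨ q → q ∨ p) holds vacuously. ✓
4: successors {6}; p ∨ q → q ∨ p there: 6:T. ✓
5: no successors, so □(p ∨ q → q ∨ p) holds vacuously. ✓
6: no successors, so □(p ∨ q → q ∨ p) holds vacuously. ✓
Satisfying worlds: {1, 2, 3, 4, 5, 6}.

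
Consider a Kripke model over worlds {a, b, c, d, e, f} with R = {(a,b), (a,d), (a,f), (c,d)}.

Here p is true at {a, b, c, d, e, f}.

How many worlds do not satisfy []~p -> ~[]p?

4

a: []~p is F, ~[]p is F. ✓
b: []~p is T, ~[]p is F. ✗
c: []~p is F, ~[]p is F. ✓
d: []~p is T, ~[]p is F. ✗
e: []~p is T, ~[]p is F. ✗
f: []~p is T, ~[]p is F. ✗
Satisfying worlds: {a, c}.
So []~p -> ~[]p fails at the other 4 worlds.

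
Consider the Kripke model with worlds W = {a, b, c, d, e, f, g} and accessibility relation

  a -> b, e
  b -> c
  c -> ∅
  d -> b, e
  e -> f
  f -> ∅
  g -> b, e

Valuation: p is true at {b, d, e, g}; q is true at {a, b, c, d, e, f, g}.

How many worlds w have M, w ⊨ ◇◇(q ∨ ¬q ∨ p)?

a: successors {b, e}; ◇(q ∨ ¬q ∨ p) there: b:T, e:T. ✓
b: successors {c}; ◇(q ∨ ¬q ∨ p) there: c:F. ✗
c: no successors, so ◇◇(q ∨ ¬q ∨ p) fails. ✗
d: successors {b, e}; ◇(q ∨ ¬q ∨ p) there: b:T, e:T. ✓
e: successors {f}; ◇(q ∨ ¬q ∨ p) there: f:F. ✗
f: no successors, so ◇◇(q ∨ ¬q ∨ p) fails. ✗
g: successors {b, e}; ◇(q ∨ ¬q ∨ p) there: b:T, e:T. ✓
Satisfying worlds: {a, d, g}.

3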